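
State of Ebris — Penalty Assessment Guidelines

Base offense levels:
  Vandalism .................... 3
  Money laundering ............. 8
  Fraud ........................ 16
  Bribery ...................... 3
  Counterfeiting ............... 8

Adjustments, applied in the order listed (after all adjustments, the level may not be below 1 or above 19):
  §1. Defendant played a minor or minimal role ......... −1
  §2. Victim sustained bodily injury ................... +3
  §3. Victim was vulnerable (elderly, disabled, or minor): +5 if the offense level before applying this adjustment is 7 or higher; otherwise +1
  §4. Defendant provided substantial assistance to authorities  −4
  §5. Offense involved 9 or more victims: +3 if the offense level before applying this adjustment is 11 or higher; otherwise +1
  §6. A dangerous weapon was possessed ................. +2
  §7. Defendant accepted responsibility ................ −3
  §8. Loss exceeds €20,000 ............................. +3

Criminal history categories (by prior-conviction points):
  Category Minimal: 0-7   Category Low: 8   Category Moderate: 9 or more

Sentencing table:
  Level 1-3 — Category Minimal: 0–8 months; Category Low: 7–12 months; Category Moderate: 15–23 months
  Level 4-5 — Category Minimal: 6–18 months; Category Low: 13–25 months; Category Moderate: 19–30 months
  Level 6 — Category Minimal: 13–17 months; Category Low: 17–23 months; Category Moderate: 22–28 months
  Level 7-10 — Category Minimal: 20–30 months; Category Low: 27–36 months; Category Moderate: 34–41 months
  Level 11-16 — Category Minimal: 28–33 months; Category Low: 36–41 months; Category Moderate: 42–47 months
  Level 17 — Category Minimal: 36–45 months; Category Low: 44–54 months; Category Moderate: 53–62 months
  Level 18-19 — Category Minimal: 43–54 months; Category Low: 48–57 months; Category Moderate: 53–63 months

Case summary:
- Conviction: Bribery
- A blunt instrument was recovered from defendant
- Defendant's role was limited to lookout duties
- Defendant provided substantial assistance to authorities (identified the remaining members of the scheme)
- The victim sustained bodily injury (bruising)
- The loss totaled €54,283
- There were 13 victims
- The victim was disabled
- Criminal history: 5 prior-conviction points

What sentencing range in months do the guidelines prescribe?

20-30 months

Base offense level for bribery: 3.
§1 applies: 3 − 1 = 2.
§2 applies: 2 + 3 = 5.
§3 applies (level before this adjustment is 5 < 7, so +1): 5 + 1 = 6.
§4 applies: 6 − 4 = 2.
§5 applies (level before this adjustment is 2 < 11, so +1): 2 + 1 = 3.
§6 applies: 3 + 2 = 5.
§8 applies: 5 + 3 = 8.
Final offense level: 8.
Criminal history: 5 prior points → Category Minimal (0-7).
Level 8 falls in the 7-10 band.
Grid: Level 7-10 × Category Minimal = 20-30 months.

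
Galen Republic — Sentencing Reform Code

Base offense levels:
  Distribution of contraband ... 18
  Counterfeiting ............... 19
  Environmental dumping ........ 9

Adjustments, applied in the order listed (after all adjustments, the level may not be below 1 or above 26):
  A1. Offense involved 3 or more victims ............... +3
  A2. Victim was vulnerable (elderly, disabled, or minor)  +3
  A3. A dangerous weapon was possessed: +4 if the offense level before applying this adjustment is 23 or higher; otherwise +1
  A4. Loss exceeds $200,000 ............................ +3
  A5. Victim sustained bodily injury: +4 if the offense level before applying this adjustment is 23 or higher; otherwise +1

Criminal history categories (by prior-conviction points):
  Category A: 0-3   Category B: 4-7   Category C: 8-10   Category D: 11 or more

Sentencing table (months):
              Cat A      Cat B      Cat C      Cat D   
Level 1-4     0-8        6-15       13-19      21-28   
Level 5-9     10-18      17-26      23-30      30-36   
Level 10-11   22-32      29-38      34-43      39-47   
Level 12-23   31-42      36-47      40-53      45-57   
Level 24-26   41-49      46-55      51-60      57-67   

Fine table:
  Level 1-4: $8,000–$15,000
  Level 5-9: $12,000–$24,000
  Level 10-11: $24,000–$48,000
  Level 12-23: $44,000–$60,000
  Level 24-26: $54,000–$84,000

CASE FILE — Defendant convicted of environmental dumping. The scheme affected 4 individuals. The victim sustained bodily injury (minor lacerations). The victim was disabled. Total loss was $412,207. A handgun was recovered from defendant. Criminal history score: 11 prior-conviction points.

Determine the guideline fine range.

Base offense level for environmental dumping: 9.
A1 applies: 9 + 3 = 12.
A2 applies: 12 + 3 = 15.
A3 applies (level before this adjustment is 15 < 23, so +1): 15 + 1 = 16.
A4 applies: 16 + 3 = 19.
A5 applies (level before this adjustment is 19 < 23, so +1): 19 + 1 = 20.
Final offense level: 20.
Level 20 falls in the 12-23 band.
Fine table: Level 12-23 → $44,000–$60,000.

$44,000–$60,000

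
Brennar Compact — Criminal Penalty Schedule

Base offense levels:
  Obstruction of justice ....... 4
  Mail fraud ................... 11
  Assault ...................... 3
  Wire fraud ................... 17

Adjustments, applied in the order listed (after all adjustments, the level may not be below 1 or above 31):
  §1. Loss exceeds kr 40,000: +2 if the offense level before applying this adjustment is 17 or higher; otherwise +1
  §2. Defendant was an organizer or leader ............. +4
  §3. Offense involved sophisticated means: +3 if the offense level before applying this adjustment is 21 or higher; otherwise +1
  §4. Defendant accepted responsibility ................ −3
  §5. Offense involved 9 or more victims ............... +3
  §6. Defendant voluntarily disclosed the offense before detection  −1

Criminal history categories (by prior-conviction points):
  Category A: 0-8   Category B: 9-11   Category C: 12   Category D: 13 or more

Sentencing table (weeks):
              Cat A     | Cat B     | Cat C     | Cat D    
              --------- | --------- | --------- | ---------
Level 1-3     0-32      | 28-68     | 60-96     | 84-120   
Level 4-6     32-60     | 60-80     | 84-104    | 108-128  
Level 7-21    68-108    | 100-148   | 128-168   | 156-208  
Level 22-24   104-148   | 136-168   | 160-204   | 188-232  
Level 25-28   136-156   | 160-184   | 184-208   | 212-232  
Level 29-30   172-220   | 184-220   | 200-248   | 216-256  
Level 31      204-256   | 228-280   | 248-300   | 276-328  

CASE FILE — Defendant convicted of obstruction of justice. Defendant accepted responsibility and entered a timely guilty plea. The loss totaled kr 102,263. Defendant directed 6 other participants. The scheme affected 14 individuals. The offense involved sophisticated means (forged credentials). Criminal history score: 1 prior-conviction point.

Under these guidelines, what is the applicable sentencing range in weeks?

Base offense level for obstruction of justice: 4.
§1 applies (level before this adjustment is 4 < 17, so +1): 4 + 1 = 5.
§2 applies: 5 + 4 = 9.
§3 applies (level before this adjustment is 9 < 21, so +1): 9 + 1 = 10.
§4 applies: 10 − 3 = 7.
§5 applies: 7 + 3 = 10.
Final offense level: 10.
Criminal history: 1 prior point → Category A (0-8).
Level 10 falls in the 7-21 band.
Grid: Level 7-21 × Category A = 68-108 weeks.

68-108 weeks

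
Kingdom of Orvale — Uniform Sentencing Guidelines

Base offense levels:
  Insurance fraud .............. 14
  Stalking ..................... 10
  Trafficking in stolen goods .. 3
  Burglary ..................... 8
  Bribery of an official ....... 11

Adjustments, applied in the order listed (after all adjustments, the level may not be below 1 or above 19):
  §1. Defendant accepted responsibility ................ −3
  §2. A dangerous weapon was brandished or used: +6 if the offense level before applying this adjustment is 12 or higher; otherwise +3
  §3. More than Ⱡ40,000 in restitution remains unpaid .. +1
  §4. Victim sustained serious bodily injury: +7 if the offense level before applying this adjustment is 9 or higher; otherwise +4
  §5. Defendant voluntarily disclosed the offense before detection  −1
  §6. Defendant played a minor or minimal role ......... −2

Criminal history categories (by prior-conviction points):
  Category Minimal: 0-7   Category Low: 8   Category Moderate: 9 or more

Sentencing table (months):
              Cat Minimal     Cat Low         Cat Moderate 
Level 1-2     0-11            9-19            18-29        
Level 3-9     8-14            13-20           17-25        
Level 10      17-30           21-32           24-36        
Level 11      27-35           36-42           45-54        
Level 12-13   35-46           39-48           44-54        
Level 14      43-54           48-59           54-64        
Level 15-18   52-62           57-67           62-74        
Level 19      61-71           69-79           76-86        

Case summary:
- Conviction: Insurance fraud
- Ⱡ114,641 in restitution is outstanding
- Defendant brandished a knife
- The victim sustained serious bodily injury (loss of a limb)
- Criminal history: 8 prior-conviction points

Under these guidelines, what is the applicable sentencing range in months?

69-79 months

Base offense level for insurance fraud: 14.
§1 does not apply.
§2 applies (level before this adjustment is 14 ≥ 12, so +6): 14 + 6 = 20.
§3 applies: 20 + 1 = 21.
§4 applies (level before this adjustment is 21 ≥ 9, so +7): 21 + 7 = 28.
§5 does not apply.
§6 does not apply.
Level 28 exceeds the maximum of 19; capped at 19.
Final offense level: 19.
Criminal history: 8 prior points → Category Low (8).
Level 19 falls in the 19 band.
Grid: Level 19 × Category Low = 69-79 months.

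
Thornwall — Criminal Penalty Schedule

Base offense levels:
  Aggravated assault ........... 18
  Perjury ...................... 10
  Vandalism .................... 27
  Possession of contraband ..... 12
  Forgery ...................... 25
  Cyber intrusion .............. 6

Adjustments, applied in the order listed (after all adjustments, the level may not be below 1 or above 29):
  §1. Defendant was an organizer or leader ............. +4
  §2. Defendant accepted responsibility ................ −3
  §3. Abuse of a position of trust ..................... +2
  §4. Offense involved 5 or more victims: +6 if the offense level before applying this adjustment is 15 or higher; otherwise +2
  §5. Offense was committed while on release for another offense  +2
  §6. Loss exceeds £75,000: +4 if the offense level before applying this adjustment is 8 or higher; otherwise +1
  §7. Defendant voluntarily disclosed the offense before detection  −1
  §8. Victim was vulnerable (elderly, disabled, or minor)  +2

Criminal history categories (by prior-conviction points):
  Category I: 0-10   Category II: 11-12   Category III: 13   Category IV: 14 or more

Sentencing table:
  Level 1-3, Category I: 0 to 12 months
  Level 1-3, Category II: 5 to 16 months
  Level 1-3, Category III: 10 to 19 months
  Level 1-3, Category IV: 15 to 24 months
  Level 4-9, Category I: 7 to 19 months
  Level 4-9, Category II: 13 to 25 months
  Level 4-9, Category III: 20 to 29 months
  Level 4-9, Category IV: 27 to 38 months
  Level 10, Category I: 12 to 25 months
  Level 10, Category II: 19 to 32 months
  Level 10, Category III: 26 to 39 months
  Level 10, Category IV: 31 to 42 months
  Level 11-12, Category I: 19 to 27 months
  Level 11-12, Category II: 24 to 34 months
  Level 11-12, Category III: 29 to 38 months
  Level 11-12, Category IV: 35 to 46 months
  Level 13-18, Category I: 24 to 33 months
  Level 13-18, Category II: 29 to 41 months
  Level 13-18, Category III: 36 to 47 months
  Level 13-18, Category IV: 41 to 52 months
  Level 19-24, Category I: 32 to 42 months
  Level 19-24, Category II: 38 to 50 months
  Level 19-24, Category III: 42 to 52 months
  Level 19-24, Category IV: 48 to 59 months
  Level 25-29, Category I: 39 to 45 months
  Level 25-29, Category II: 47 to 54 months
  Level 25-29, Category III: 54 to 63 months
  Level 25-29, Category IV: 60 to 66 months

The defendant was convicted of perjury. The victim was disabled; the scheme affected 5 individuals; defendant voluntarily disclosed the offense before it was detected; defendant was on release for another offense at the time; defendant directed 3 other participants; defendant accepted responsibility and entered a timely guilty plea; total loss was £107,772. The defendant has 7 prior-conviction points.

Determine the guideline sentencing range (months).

32-42 months

Base offense level for perjury: 10.
§1 applies: 10 + 4 = 14.
§2 applies: 14 − 3 = 11.
§3 does not apply.
§4 applies (level before this adjustment is 11 < 15, so +2): 11 + 2 = 13.
§5 applies: 13 + 2 = 15.
§6 applies (level before this adjustment is 15 ≥ 8, so +4): 15 + 4 = 19.
§7 applies: 19 − 1 = 18.
§8 applies: 18 + 2 = 20.
Final offense level: 20.
Criminal history: 7 prior points → Category I (0-10).
Level 20 falls in the 19-24 band.
Grid: Level 19-24 × Category I = 32-42 months.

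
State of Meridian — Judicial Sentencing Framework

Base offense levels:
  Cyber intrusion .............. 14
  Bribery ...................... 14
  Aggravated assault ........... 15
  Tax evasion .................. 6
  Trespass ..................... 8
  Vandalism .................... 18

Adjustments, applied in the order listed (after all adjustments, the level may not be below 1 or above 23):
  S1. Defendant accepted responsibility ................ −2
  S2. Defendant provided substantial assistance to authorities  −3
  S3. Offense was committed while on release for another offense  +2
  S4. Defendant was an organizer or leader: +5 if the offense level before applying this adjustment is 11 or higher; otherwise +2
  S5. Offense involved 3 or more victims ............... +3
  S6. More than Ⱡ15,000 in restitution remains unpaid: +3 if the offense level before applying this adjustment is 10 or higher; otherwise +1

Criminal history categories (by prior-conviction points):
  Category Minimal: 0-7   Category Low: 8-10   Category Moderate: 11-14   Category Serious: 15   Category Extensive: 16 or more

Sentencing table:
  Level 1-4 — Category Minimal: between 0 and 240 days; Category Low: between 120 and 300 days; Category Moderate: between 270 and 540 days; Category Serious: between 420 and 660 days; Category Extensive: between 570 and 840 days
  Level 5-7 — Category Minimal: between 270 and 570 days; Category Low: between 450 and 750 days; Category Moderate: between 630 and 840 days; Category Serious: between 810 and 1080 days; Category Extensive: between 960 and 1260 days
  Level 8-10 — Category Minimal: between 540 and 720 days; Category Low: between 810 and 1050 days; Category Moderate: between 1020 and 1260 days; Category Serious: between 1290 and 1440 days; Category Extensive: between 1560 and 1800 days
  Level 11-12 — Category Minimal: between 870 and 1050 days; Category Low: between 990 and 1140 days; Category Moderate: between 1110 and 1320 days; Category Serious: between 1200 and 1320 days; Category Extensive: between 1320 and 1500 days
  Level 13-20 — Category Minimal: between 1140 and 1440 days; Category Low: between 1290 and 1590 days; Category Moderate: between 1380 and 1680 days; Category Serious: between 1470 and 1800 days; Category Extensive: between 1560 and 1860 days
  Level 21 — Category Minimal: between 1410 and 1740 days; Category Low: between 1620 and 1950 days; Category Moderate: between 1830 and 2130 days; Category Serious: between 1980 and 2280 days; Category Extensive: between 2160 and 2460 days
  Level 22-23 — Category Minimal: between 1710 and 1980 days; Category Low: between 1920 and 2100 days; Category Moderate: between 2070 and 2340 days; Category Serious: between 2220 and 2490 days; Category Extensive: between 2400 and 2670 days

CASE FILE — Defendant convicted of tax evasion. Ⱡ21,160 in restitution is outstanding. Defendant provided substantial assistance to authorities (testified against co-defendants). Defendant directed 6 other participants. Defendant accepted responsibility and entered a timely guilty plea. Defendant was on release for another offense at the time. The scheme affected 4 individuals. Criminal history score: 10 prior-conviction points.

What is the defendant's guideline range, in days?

Base offense level for tax evasion: 6.
S1 applies: 6 − 2 = 4.
S2 applies: 4 − 3 = 1.
S3 applies: 1 + 2 = 3.
S4 applies (level before this adjustment is 3 < 11, so +2): 3 + 2 = 5.
S5 applies: 5 + 3 = 8.
S6 applies (level before this adjustment is 8 < 10, so +1): 8 + 1 = 9.
Final offense level: 9.
Criminal history: 10 prior points → Category Low (8-10).
Level 9 falls in the 8-10 band.
Grid: Level 8-10 × Category Low = 810-1050 days.

810-1050 days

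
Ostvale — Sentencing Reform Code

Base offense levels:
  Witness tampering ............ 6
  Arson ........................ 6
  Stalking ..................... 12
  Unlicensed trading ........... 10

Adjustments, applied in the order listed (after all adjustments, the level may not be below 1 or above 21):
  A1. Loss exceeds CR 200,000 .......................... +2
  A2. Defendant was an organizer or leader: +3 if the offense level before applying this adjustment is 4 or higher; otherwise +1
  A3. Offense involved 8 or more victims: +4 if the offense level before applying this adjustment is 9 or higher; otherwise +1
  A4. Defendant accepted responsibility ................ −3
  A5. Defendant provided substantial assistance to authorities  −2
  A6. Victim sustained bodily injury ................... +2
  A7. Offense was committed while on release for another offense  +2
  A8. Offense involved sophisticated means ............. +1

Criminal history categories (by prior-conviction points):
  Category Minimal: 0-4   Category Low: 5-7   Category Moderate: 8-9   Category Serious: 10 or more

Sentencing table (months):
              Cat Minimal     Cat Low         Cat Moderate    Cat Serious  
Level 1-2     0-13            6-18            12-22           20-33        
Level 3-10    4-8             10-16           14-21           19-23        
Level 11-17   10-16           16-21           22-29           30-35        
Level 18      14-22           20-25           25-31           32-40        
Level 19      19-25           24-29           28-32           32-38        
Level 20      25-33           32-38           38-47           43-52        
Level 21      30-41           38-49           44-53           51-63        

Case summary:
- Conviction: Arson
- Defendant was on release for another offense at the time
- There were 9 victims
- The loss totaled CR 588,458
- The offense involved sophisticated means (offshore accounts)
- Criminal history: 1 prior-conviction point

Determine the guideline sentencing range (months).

10-16 months

Base offense level for arson: 6.
A1 applies: 6 + 2 = 8.
A2 does not apply.
A3 applies (level before this adjustment is 8 < 9, so +1): 8 + 1 = 9.
A4 does not apply.
A7 applies: 9 + 2 = 11.
A8 applies: 11 + 1 = 12.
Final offense level: 12.
Criminal history: 1 prior point → Category Minimal (0-4).
Level 12 falls in the 11-17 band.
Grid: Level 11-17 × Category Minimal = 10-16 months.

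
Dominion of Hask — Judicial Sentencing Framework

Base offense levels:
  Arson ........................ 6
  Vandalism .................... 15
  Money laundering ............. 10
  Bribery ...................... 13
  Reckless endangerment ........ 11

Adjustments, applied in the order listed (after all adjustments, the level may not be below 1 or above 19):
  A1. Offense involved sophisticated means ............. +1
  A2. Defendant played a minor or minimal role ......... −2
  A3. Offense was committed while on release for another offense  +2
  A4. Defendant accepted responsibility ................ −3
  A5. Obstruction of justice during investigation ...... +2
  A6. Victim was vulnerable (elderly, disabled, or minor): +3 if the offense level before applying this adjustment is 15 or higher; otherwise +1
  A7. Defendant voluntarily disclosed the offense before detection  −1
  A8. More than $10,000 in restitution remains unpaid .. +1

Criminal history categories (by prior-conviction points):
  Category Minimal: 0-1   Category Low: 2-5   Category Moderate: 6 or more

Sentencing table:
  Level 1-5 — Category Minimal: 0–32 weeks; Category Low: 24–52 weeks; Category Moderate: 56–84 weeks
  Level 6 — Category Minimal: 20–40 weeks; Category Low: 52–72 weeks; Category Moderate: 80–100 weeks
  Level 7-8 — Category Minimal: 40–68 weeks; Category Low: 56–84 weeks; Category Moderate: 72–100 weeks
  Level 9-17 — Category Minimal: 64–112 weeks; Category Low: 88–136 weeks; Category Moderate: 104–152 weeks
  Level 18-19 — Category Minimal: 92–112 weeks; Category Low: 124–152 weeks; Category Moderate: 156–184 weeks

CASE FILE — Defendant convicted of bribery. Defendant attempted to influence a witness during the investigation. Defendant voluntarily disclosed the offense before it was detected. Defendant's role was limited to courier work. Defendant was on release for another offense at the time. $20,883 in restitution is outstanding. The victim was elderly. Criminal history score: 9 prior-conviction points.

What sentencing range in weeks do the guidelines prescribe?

156-184 weeks

Base offense level for bribery: 13.
A1 does not apply.
A2 applies: 13 − 2 = 11.
A3 applies: 11 + 2 = 13.
A4 does not apply.
A5 applies: 13 + 2 = 15.
A6 applies (level before this adjustment is 15 ≥ 15, so +3): 15 + 3 = 18.
A7 applies: 18 − 1 = 17.
A8 applies: 17 + 1 = 18.
Final offense level: 18.
Criminal history: 9 prior points → Category Moderate (6+).
Level 18 falls in the 18-19 band.
Grid: Level 18-19 × Category Moderate = 156-184 weeks.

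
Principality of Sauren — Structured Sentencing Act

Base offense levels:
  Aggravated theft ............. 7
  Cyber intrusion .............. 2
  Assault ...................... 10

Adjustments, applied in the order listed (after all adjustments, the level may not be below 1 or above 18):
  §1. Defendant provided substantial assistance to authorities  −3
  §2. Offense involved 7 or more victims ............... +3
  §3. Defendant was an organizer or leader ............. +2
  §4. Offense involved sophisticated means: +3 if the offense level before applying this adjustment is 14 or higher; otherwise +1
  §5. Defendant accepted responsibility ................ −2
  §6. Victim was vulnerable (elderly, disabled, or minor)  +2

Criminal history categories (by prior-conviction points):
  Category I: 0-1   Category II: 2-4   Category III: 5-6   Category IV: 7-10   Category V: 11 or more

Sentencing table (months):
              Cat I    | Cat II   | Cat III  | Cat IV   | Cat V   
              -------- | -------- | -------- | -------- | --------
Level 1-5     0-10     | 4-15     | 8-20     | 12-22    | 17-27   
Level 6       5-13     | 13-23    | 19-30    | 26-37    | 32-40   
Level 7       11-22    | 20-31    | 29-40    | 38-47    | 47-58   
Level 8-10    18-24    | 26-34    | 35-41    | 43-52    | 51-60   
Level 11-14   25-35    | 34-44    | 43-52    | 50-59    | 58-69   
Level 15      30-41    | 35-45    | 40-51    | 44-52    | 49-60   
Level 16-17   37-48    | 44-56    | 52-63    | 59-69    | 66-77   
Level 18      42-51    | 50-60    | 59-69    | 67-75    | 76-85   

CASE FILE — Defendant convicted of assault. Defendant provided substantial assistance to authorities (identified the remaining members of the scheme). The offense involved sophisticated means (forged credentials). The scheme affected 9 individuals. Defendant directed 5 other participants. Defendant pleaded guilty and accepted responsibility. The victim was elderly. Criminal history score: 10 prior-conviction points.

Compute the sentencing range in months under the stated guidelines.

Base offense level for assault: 10.
§1 applies: 10 − 3 = 7.
§2 applies: 7 + 3 = 10.
§3 applies: 10 + 2 = 12.
§4 applies (level before this adjustment is 12 < 14, so +1): 12 + 1 = 13.
§5 applies: 13 − 2 = 11.
§6 applies: 11 + 2 = 13.
Final offense level: 13.
Criminal history: 10 prior points → Category IV (7-10).
Level 13 falls in the 11-14 band.
Grid: Level 11-14 × Category IV = 50-59 months.

50-59 months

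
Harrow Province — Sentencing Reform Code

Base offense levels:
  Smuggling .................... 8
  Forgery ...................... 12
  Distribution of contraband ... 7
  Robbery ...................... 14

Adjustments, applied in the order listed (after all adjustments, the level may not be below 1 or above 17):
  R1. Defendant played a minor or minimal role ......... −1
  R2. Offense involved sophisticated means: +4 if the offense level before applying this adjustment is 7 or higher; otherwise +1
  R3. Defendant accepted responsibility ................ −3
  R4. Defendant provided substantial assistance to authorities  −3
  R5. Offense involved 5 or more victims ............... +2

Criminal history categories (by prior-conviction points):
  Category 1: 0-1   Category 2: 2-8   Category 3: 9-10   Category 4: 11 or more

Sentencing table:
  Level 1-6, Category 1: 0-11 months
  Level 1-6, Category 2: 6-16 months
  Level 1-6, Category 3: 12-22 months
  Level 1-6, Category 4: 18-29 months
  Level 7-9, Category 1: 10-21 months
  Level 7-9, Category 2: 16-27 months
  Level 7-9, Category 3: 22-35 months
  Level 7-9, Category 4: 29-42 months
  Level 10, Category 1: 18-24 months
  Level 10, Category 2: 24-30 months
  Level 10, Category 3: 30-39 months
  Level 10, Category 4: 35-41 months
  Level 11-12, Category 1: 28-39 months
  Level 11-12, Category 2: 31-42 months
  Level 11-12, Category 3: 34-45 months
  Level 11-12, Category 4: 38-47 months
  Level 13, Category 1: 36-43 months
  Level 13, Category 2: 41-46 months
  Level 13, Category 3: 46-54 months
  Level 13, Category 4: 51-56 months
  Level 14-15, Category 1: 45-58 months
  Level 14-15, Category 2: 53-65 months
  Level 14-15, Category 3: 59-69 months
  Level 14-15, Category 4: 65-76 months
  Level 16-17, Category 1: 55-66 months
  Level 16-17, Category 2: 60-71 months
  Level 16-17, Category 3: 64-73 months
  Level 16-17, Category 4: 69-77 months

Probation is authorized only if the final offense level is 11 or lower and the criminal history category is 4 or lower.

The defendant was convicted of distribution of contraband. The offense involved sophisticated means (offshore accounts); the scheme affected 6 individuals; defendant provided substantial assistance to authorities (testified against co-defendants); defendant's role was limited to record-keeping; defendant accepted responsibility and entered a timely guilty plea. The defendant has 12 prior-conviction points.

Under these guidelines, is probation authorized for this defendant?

Base offense level for distribution of contraband: 7.
R1 applies: 7 − 1 = 6.
R2 applies (level before this adjustment is 6 < 7, so +1): 6 + 1 = 7.
R3 applies: 7 − 3 = 4.
R4 applies: 4 − 3 = 1.
R5 applies: 1 + 2 = 3.
Final offense level: 3.
Criminal history: 12 prior points → Category 4 (11+).
Level 3 falls in the 1-6 band.
Grid: Level 1-6 × Category 4 = 18-29 months.
Probation check: level 3 ≤ 11 and category 4 ≤ 4 → eligible.

Yes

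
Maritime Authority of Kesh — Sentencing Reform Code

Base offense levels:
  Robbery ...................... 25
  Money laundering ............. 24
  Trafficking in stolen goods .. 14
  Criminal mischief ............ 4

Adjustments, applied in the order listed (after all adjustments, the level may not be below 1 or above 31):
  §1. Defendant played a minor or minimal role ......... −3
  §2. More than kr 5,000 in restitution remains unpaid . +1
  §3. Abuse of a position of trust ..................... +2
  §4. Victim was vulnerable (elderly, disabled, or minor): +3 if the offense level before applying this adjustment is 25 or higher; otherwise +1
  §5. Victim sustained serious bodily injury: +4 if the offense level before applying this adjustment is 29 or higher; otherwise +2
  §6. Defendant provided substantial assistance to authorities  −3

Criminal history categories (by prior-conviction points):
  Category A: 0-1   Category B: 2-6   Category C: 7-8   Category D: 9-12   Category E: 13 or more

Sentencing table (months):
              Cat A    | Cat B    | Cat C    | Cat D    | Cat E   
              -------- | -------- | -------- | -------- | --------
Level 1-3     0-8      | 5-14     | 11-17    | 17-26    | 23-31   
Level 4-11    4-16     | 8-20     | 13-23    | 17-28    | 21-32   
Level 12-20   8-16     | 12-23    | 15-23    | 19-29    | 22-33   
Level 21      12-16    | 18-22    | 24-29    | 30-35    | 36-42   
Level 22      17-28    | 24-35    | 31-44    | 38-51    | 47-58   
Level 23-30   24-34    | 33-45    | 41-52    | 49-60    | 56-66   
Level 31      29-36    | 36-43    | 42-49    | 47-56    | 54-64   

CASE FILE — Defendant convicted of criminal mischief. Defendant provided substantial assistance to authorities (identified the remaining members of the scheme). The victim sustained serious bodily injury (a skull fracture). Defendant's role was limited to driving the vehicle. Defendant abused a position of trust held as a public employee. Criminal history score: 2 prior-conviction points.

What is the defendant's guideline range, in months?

Base offense level for criminal mischief: 4.
§1 applies: 4 − 3 = 1.
§2 does not apply.
§3 applies: 1 + 2 = 3.
§4 does not apply.
§5 applies (level before this adjustment is 3 < 29, so +2): 3 + 2 = 5.
§6 applies: 5 − 3 = 2.
Final offense level: 2.
Criminal history: 2 prior points → Category B (2-6).
Level 2 falls in the 1-3 band.
Grid: Level 1-3 × Category B = 5-14 months.

5-14 months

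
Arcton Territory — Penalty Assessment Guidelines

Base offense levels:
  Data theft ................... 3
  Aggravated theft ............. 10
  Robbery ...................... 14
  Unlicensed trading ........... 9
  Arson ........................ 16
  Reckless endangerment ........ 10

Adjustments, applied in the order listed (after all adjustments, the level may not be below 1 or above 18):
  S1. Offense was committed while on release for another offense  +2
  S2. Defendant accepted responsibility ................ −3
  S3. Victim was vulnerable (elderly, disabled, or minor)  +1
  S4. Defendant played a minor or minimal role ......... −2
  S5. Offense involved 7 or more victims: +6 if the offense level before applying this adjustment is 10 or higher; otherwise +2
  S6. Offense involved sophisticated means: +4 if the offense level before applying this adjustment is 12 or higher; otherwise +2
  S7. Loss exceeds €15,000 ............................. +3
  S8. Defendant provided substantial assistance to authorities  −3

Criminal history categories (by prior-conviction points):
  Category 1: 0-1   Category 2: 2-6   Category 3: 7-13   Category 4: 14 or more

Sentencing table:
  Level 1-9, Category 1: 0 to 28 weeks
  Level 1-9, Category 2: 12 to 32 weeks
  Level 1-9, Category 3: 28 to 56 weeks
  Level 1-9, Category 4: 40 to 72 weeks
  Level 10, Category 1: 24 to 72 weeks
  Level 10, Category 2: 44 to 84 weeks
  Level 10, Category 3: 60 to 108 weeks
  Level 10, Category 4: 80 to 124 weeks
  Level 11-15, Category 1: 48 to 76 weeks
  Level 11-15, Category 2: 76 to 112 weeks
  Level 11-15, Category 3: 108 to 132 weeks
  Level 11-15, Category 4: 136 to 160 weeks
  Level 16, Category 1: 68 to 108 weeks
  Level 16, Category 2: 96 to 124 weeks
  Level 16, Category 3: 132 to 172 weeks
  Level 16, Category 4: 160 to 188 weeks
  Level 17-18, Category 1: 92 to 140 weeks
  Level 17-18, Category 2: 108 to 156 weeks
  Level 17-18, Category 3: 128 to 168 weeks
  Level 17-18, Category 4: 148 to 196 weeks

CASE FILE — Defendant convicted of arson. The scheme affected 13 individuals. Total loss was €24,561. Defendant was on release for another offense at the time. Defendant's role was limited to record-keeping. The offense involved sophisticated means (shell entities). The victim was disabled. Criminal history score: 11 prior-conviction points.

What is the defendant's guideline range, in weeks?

128-168 weeks

Base offense level for arson: 16.
S1 applies: 16 + 2 = 18.
S3 applies: 18 + 1 = 19.
S4 applies: 19 − 2 = 17.
S5 applies (level before this adjustment is 17 ≥ 10, so +6): 17 + 6 = 23.
S6 applies (level before this adjustment is 23 ≥ 12, so +4): 23 + 4 = 27.
S7 applies: 27 + 3 = 30.
S8 does not apply.
Level 30 exceeds the maximum of 18; capped at 18.
Final offense level: 18.
Criminal history: 11 prior points → Category 3 (7-13).
Level 18 falls in the 17-18 band.
Grid: Level 17-18 × Category 3 = 128-168 weeks.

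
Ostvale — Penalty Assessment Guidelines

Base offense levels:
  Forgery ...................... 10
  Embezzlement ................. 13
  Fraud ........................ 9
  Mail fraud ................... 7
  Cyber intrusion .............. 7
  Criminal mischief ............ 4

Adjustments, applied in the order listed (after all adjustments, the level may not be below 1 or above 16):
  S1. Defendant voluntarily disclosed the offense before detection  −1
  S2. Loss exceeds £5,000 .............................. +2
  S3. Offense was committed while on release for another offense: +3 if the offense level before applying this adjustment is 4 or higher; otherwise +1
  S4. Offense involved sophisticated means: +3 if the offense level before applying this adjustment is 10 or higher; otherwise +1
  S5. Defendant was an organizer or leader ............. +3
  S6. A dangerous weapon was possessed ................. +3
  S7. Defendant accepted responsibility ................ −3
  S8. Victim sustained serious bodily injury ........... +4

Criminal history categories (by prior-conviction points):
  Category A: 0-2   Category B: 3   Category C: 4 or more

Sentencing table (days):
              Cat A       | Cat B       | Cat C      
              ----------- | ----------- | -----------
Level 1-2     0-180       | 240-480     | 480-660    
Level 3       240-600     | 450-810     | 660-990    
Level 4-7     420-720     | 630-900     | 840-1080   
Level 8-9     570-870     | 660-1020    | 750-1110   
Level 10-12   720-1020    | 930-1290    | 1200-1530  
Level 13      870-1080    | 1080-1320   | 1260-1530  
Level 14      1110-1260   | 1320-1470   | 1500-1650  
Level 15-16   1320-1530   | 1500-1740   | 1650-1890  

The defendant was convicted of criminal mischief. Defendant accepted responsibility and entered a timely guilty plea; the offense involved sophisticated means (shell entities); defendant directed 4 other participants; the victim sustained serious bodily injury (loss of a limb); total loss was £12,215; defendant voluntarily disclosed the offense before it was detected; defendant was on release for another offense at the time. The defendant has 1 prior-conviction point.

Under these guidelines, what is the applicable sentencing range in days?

Base offense level for criminal mischief: 4.
S1 applies: 4 − 1 = 3.
S2 applies: 3 + 2 = 5.
S3 applies (level before this adjustment is 5 ≥ 4, so +3): 5 + 3 = 8.
S4 applies (level before this adjustment is 8 < 10, so +1): 8 + 1 = 9.
S5 applies: 9 + 3 = 12.
S7 applies: 12 − 3 = 9.
S8 applies: 9 + 4 = 13.
Final offense level: 13.
Criminal history: 1 prior point → Category A (0-2).
Level 13 falls in the 13 band.
Grid: Level 13 × Category A = 870-1080 days.

870-1080 days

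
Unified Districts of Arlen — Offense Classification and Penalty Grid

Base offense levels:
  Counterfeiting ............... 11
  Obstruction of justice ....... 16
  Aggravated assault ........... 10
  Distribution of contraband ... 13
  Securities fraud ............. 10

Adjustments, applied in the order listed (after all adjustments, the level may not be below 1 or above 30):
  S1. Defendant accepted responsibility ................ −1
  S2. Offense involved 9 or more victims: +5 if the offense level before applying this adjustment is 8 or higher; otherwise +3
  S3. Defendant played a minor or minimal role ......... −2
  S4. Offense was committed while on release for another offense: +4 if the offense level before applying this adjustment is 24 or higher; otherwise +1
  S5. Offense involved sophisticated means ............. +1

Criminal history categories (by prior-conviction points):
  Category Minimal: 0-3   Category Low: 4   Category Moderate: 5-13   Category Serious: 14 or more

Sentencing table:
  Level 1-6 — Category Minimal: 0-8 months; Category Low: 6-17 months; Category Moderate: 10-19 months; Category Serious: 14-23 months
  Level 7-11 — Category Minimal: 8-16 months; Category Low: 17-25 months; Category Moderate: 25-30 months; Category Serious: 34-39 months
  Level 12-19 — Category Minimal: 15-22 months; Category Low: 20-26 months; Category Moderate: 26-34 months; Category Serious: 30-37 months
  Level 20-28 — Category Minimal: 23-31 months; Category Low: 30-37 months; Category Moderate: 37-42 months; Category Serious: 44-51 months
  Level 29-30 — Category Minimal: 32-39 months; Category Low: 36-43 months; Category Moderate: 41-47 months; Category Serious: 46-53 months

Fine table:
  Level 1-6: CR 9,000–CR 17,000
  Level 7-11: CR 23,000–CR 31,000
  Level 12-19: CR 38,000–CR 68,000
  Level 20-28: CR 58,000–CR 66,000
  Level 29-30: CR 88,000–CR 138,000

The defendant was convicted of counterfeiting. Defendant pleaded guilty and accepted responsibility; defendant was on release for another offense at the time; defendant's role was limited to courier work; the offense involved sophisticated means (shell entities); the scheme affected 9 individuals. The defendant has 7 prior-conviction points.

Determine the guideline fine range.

Base offense level for counterfeiting: 11.
S1 applies: 11 − 1 = 10.
S2 applies (level before this adjustment is 10 ≥ 8, so +5): 10 + 5 = 15.
S3 applies: 15 − 2 = 13.
S4 applies (level before this adjustment is 13 < 24, so +1): 13 + 1 = 14.
S5 applies: 14 + 1 = 15.
Final offense level: 15.
Level 15 falls in the 12-19 band.
Fine table: Level 12-19 → CR 38,000–CR 68,000.

CR 38,000–CR 68,000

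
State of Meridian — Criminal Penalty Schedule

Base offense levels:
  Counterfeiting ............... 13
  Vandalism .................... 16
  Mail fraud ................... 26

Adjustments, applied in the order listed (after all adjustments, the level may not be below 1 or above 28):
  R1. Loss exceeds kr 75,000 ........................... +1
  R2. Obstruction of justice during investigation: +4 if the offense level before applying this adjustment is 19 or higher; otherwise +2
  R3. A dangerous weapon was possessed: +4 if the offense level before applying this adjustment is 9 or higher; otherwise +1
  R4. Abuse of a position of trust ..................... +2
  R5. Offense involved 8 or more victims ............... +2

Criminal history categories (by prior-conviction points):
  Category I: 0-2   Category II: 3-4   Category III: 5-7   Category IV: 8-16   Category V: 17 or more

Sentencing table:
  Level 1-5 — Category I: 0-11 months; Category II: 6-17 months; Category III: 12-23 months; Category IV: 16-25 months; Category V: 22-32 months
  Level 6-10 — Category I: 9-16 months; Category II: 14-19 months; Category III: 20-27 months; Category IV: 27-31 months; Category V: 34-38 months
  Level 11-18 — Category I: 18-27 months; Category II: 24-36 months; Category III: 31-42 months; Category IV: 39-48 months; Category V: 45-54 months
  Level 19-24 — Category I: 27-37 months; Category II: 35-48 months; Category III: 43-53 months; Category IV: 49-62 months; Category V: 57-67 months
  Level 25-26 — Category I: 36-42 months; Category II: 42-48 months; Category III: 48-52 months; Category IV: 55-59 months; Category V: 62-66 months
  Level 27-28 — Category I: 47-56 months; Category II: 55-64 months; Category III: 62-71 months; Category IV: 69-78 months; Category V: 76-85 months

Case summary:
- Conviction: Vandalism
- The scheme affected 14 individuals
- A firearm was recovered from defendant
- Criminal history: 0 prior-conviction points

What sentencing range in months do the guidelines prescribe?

27-37 months

Base offense level for vandalism: 16.
R1 does not apply.
R2 does not apply.
R3 applies (level before this adjustment is 16 ≥ 9, so +4): 16 + 4 = 20.
R5 applies: 20 + 2 = 22.
Final offense level: 22.
Criminal history: 0 prior points → Category I (0-2).
Level 22 falls in the 19-24 band.
Grid: Level 19-24 × Category I = 27-37 months.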